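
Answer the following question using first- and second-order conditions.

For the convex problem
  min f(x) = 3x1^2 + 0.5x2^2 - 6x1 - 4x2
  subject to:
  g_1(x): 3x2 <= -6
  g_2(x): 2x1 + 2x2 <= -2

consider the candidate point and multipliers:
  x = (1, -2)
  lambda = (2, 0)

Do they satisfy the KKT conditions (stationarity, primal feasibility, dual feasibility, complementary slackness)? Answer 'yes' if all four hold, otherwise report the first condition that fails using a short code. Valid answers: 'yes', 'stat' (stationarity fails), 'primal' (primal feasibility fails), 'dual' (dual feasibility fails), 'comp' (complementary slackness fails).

Gradient of f: grad f(x) = Q x + c = (0, -6)
Constraint values g_i(x) = a_i^T x - b_i:
  g_1((1, -2)) = 0
  g_2((1, -2)) = 0
Stationarity residual: grad f(x) + sum_i lambda_i a_i = (0, 0)
  -> stationarity OK
Primal feasibility (all g_i <= 0): OK
Dual feasibility (all lambda_i >= 0): OK
Complementary slackness (lambda_i * g_i(x) = 0 for all i): OK

Verdict: yes, KKT holds.

yes


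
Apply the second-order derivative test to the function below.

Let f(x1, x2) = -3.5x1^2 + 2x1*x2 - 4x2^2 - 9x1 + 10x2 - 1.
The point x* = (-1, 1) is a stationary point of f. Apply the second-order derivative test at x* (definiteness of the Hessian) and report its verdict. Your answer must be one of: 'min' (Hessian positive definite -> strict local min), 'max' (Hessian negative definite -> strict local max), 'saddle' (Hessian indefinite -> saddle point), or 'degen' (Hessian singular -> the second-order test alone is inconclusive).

Compute the Hessian H = grad^2 f:
  H = [[-7, 2], [2, -8]]
Verify stationarity: grad f(x*) = H x* + g = (0, 0).
Eigenvalues of H: -9.5616, -5.4384.
Both eigenvalues < 0, so H is negative definite -> x* is a strict local max.

max


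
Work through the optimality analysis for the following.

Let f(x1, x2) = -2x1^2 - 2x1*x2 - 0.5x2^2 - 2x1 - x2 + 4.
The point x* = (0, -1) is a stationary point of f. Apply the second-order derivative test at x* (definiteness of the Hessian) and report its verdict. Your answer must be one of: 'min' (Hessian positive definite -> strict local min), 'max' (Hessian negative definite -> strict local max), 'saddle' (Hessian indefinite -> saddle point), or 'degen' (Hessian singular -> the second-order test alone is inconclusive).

Compute the Hessian H = grad^2 f:
  H = [[-4, -2], [-2, -1]]
Verify stationarity: grad f(x*) = H x* + g = (0, 0).
Eigenvalues of H: -5, 0.
H has a zero eigenvalue (singular; negative semidefinite but not definite), so H is neither positive definite, negative definite, nor indefinite. The second-order test alone is inconclusive -> degen.
(Indeed, f is constant along the null direction of H through x*, so x* is not a strict local extremum.)

degen


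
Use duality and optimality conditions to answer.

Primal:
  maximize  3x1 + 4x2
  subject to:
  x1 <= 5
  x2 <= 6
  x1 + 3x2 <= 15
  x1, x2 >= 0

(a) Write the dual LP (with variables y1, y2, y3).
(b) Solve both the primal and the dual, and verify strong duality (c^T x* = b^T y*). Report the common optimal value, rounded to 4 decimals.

The standard primal-dual pair for 'max c^T x s.t. A x <= b, x >= 0' is:
  Dual:  min b^T y  s.t.  A^T y >= c,  y >= 0.

So the dual LP is:
  minimize  5y1 + 6y2 + 15y3
  subject to:
    y1 + y3 >= 3
    y2 + 3y3 >= 4
    y1, y2, y3 >= 0

Solving the primal: x* = (5, 3.3333).
  primal value c^T x* = 28.3333.
Solving the dual: y* = (1.6667, 0, 1.3333).
  dual value b^T y* = 28.3333.
Strong duality: c^T x* = b^T y*. Confirmed.

28.3333


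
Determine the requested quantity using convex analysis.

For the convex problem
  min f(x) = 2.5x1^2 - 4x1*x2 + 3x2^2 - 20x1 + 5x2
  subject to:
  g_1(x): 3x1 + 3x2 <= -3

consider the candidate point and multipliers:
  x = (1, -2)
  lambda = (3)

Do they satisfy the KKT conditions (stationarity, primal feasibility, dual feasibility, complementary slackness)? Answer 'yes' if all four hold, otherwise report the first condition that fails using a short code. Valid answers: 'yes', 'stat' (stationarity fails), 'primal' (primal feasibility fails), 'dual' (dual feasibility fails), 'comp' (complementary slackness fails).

Gradient of f: grad f(x) = Q x + c = (-7, -11)
Constraint values g_i(x) = a_i^T x - b_i:
  g_1((1, -2)) = 0
Stationarity residual: grad f(x) + sum_i lambda_i a_i = (2, -2)
  -> stationarity FAILS
Primal feasibility (all g_i <= 0): OK
Dual feasibility (all lambda_i >= 0): OK
Complementary slackness (lambda_i * g_i(x) = 0 for all i): OK

Verdict: the first failing condition is stationarity -> stat.

stat


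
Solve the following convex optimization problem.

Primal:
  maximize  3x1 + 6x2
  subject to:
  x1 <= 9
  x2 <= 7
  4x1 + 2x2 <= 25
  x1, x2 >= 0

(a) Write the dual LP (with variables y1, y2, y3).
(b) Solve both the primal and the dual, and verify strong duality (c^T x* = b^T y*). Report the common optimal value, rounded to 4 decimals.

The standard primal-dual pair for 'max c^T x s.t. A x <= b, x >= 0' is:
  Dual:  min b^T y  s.t.  A^T y >= c,  y >= 0.

So the dual LP is:
  minimize  9y1 + 7y2 + 25y3
  subject to:
    y1 + 4y3 >= 3
    y2 + 2y3 >= 6
    y1, y2, y3 >= 0

Solving the primal: x* = (2.75, 7).
  primal value c^T x* = 50.25.
Solving the dual: y* = (0, 4.5, 0.75).
  dual value b^T y* = 50.25.
Strong duality: c^T x* = b^T y*. Confirmed.

50.25


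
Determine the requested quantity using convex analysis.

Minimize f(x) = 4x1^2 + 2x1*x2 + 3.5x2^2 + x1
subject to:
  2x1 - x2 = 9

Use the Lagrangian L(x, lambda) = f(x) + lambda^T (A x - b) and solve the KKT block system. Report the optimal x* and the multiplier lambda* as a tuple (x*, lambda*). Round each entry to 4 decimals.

Form the Lagrangian:
  L(x, lambda) = (1/2) x^T Q x + c^T x + lambda^T (A x - b)
Stationarity (grad_x L = 0): Q x + c + A^T lambda = 0.
Primal feasibility: A x = b.

This gives the KKT block system:
  [ Q   A^T ] [ x     ]   [-c ]
  [ A    0  ] [ lambda ] = [ b ]

Solving the linear system:
  x*      = (3.25, -2.5)
  lambda* = (-11)
  f(x*)   = 51.125

x* = (3.25, -2.5), lambda* = (-11)


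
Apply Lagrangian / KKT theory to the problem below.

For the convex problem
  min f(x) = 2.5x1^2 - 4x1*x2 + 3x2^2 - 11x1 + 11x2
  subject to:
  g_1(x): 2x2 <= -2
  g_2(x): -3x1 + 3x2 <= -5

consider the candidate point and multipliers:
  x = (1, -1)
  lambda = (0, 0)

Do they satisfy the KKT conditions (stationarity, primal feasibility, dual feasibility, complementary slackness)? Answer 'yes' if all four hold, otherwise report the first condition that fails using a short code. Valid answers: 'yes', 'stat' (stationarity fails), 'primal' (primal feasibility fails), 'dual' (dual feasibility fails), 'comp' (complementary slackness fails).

Gradient of f: grad f(x) = Q x + c = (-2, 1)
Constraint values g_i(x) = a_i^T x - b_i:
  g_1((1, -1)) = 0
  g_2((1, -1)) = -1
Stationarity residual: grad f(x) + sum_i lambda_i a_i = (-2, 1)
  -> stationarity FAILS
Primal feasibility (all g_i <= 0): OK
Dual feasibility (all lambda_i >= 0): OK
Complementary slackness (lambda_i * g_i(x) = 0 for all i): OK

Verdict: the first failing condition is stationarity -> stat.

stat


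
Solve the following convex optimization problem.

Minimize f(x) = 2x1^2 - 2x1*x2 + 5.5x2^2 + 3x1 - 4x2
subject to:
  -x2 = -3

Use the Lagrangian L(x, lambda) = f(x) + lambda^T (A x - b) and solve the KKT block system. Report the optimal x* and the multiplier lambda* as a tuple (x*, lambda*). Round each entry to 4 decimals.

Form the Lagrangian:
  L(x, lambda) = (1/2) x^T Q x + c^T x + lambda^T (A x - b)
Stationarity (grad_x L = 0): Q x + c + A^T lambda = 0.
Primal feasibility: A x = b.

This gives the KKT block system:
  [ Q   A^T ] [ x     ]   [-c ]
  [ A    0  ] [ lambda ] = [ b ]

Solving the linear system:
  x*      = (0.75, 3)
  lambda* = (27.5)
  f(x*)   = 36.375

x* = (0.75, 3), lambda* = (27.5)


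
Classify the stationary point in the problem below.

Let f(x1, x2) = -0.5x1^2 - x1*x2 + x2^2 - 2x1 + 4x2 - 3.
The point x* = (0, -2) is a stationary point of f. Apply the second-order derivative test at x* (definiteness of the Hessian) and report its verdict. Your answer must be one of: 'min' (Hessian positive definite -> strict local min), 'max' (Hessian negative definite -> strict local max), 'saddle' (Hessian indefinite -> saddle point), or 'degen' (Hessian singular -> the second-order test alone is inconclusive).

Compute the Hessian H = grad^2 f:
  H = [[-1, -1], [-1, 2]]
Verify stationarity: grad f(x*) = H x* + g = (0, 0).
Eigenvalues of H: -1.3028, 2.3028.
Eigenvalues have mixed signs, so H is indefinite -> x* is a saddle point.

saddle


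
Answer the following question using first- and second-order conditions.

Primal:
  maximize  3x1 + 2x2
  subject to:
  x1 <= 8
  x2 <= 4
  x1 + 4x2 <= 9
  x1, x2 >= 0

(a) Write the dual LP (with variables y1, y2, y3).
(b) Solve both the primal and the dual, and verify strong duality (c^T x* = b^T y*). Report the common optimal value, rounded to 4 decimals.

The standard primal-dual pair for 'max c^T x s.t. A x <= b, x >= 0' is:
  Dual:  min b^T y  s.t.  A^T y >= c,  y >= 0.

So the dual LP is:
  minimize  8y1 + 4y2 + 9y3
  subject to:
    y1 + y3 >= 3
    y2 + 4y3 >= 2
    y1, y2, y3 >= 0

Solving the primal: x* = (8, 0.25).
  primal value c^T x* = 24.5.
Solving the dual: y* = (2.5, 0, 0.5).
  dual value b^T y* = 24.5.
Strong duality: c^T x* = b^T y*. Confirmed.

24.5


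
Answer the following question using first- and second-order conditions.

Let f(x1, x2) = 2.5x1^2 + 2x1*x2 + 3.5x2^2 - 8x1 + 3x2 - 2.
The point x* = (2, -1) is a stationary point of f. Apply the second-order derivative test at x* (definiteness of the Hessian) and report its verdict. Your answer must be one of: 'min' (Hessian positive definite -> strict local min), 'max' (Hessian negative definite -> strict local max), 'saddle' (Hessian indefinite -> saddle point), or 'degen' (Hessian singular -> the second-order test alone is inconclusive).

Compute the Hessian H = grad^2 f:
  H = [[5, 2], [2, 7]]
Verify stationarity: grad f(x*) = H x* + g = (0, 0).
Eigenvalues of H: 3.7639, 8.2361.
Both eigenvalues > 0, so H is positive definite -> x* is a strict local min.

min


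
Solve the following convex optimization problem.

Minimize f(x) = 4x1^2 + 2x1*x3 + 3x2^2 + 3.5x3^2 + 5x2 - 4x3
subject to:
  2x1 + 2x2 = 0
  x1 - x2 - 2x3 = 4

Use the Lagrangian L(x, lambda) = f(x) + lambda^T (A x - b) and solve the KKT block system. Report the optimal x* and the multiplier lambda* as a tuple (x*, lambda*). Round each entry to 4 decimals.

Form the Lagrangian:
  L(x, lambda) = (1/2) x^T Q x + c^T x + lambda^T (A x - b)
Stationarity (grad_x L = 0): Q x + c + A^T lambda = 0.
Primal feasibility: A x = b.

This gives the KKT block system:
  [ Q   A^T ] [ x     ]   [-c ]
  [ A    0  ] [ lambda ] = [ b ]

Solving the linear system:
  x*      = (1.08, -1.08, -0.92)
  lambda* = (-1.33, -4.14)
  f(x*)   = 7.42

x* = (1.08, -1.08, -0.92), lambda* = (-1.33, -4.14)


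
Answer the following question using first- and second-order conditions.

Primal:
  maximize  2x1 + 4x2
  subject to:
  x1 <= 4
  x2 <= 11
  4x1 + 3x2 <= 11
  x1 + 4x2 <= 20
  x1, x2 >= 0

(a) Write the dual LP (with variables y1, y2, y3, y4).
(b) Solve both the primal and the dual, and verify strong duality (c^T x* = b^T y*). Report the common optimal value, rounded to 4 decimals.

The standard primal-dual pair for 'max c^T x s.t. A x <= b, x >= 0' is:
  Dual:  min b^T y  s.t.  A^T y >= c,  y >= 0.

So the dual LP is:
  minimize  4y1 + 11y2 + 11y3 + 20y4
  subject to:
    y1 + 4y3 + y4 >= 2
    y2 + 3y3 + 4y4 >= 4
    y1, y2, y3, y4 >= 0

Solving the primal: x* = (0, 3.6667).
  primal value c^T x* = 14.6667.
Solving the dual: y* = (0, 0, 1.3333, 0).
  dual value b^T y* = 14.6667.
Strong duality: c^T x* = b^T y*. Confirmed.

14.6667


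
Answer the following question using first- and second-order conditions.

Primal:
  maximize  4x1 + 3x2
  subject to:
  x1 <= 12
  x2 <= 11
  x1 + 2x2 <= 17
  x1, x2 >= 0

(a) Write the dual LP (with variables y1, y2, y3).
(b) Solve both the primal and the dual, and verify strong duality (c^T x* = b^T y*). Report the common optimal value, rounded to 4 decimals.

The standard primal-dual pair for 'max c^T x s.t. A x <= b, x >= 0' is:
  Dual:  min b^T y  s.t.  A^T y >= c,  y >= 0.

So the dual LP is:
  minimize  12y1 + 11y2 + 17y3
  subject to:
    y1 + y3 >= 4
    y2 + 2y3 >= 3
    y1, y2, y3 >= 0

Solving the primal: x* = (12, 2.5).
  primal value c^T x* = 55.5.
Solving the dual: y* = (2.5, 0, 1.5).
  dual value b^T y* = 55.5.
Strong duality: c^T x* = b^T y*. Confirmed.

55.5


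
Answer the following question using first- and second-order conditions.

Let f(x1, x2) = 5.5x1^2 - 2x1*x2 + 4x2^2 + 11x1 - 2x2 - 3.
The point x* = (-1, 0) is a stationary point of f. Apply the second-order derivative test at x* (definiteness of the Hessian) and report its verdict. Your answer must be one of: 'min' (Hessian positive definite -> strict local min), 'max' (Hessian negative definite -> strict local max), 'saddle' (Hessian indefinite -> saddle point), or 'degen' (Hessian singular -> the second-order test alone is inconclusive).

Compute the Hessian H = grad^2 f:
  H = [[11, -2], [-2, 8]]
Verify stationarity: grad f(x*) = H x* + g = (0, 0).
Eigenvalues of H: 7, 12.
Both eigenvalues > 0, so H is positive definite -> x* is a strict local min.

min


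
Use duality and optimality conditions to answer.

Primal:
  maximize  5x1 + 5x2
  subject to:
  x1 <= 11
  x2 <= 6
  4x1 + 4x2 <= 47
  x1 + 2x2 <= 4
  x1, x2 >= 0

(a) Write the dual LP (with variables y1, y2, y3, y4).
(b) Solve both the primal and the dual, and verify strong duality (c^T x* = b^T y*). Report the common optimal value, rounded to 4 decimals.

The standard primal-dual pair for 'max c^T x s.t. A x <= b, x >= 0' is:
  Dual:  min b^T y  s.t.  A^T y >= c,  y >= 0.

So the dual LP is:
  minimize  11y1 + 6y2 + 47y3 + 4y4
  subject to:
    y1 + 4y3 + y4 >= 5
    y2 + 4y3 + 2y4 >= 5
    y1, y2, y3, y4 >= 0

Solving the primal: x* = (4, 0).
  primal value c^T x* = 20.
Solving the dual: y* = (0, 0, 0, 5).
  dual value b^T y* = 20.
Strong duality: c^T x* = b^T y*. Confirmed.

20


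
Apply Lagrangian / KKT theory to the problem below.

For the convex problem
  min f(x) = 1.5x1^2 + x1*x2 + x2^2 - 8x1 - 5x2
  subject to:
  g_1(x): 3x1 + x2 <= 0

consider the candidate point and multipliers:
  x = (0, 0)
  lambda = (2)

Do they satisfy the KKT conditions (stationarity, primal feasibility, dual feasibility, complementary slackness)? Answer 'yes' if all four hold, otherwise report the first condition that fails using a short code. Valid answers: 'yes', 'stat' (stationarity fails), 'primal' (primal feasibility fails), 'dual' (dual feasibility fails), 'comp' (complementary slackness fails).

Gradient of f: grad f(x) = Q x + c = (-8, -5)
Constraint values g_i(x) = a_i^T x - b_i:
  g_1((0, 0)) = 0
Stationarity residual: grad f(x) + sum_i lambda_i a_i = (-2, -3)
  -> stationarity FAILS
Primal feasibility (all g_i <= 0): OK
Dual feasibility (all lambda_i >= 0): OK
Complementary slackness (lambda_i * g_i(x) = 0 for all i): OK

Verdict: the first failing condition is stationarity -> stat.

stat


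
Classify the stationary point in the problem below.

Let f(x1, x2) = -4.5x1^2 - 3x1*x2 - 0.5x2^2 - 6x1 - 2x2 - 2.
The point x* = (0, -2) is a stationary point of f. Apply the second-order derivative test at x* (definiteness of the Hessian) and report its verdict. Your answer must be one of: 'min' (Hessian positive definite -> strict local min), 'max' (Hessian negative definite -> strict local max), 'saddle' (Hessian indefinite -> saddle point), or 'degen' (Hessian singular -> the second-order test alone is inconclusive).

Compute the Hessian H = grad^2 f:
  H = [[-9, -3], [-3, -1]]
Verify stationarity: grad f(x*) = H x* + g = (0, 0).
Eigenvalues of H: -10, 0.
H has a zero eigenvalue (singular; negative semidefinite but not definite), so H is neither positive definite, negative definite, nor indefinite. The second-order test alone is inconclusive -> degen.
(Indeed, f is constant along the null direction of H through x*, so x* is not a strict local extremum.)

degen


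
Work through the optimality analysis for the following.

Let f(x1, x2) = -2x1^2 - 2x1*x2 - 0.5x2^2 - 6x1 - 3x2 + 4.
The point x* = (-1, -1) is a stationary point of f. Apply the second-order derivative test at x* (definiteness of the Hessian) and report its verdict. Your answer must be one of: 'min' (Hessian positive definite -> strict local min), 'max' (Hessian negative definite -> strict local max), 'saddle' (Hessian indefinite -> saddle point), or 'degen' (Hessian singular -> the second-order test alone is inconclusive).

Compute the Hessian H = grad^2 f:
  H = [[-4, -2], [-2, -1]]
Verify stationarity: grad f(x*) = H x* + g = (0, 0).
Eigenvalues of H: -5, 0.
H has a zero eigenvalue (singular; negative semidefinite but not definite), so H is neither positive definite, negative definite, nor indefinite. The second-order test alone is inconclusive -> degen.
(Indeed, f is constant along the null direction of H through x*, so x* is not a strict local extremum.)

degen


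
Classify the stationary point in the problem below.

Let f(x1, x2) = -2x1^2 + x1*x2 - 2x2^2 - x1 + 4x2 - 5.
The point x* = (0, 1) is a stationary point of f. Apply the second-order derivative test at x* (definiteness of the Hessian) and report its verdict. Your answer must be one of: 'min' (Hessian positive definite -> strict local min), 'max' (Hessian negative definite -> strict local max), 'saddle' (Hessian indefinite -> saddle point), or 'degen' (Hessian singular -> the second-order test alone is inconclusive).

Compute the Hessian H = grad^2 f:
  H = [[-4, 1], [1, -4]]
Verify stationarity: grad f(x*) = H x* + g = (0, 0).
Eigenvalues of H: -5, -3.
Both eigenvalues < 0, so H is negative definite -> x* is a strict local max.

max


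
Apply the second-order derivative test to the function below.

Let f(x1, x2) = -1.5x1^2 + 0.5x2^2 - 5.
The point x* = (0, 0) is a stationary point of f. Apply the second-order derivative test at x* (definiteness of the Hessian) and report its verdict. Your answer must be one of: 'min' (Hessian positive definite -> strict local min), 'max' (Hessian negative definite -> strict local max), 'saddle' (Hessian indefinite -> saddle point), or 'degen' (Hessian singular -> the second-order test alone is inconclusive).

Compute the Hessian H = grad^2 f:
  H = [[-3, 0], [0, 1]]
Verify stationarity: grad f(x*) = H x* + g = (0, 0).
Eigenvalues of H: -3, 1.
Eigenvalues have mixed signs, so H is indefinite -> x* is a saddle point.

saddle


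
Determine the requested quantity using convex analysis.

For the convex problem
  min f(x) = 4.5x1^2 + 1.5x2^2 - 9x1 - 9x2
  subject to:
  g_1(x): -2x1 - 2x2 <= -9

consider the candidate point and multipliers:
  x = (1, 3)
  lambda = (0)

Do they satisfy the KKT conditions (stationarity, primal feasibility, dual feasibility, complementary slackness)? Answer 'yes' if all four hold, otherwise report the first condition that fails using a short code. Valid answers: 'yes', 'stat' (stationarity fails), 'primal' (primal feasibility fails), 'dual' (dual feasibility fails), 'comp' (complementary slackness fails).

Gradient of f: grad f(x) = Q x + c = (0, 0)
Constraint values g_i(x) = a_i^T x - b_i:
  g_1((1, 3)) = 1
Stationarity residual: grad f(x) + sum_i lambda_i a_i = (0, 0)
  -> stationarity OK
Primal feasibility (all g_i <= 0): FAILS
Dual feasibility (all lambda_i >= 0): OK
Complementary slackness (lambda_i * g_i(x) = 0 for all i): OK

Verdict: the first failing condition is primal_feasibility -> primal.

primal


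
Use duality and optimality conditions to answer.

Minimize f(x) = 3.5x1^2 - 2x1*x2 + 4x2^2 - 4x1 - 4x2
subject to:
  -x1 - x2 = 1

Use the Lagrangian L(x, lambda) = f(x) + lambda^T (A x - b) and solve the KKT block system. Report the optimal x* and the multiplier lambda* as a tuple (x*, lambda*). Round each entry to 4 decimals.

Form the Lagrangian:
  L(x, lambda) = (1/2) x^T Q x + c^T x + lambda^T (A x - b)
Stationarity (grad_x L = 0): Q x + c + A^T lambda = 0.
Primal feasibility: A x = b.

This gives the KKT block system:
  [ Q   A^T ] [ x     ]   [-c ]
  [ A    0  ] [ lambda ] = [ b ]

Solving the linear system:
  x*      = (-0.5263, -0.4737)
  lambda* = (-6.7368)
  f(x*)   = 5.3684

x* = (-0.5263, -0.4737), lambda* = (-6.7368)


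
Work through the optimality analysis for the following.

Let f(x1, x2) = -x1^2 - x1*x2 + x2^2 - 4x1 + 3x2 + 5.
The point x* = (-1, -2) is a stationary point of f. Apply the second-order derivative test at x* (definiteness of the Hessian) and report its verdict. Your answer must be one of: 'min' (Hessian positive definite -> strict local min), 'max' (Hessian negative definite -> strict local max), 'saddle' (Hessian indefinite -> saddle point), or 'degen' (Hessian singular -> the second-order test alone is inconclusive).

Compute the Hessian H = grad^2 f:
  H = [[-2, -1], [-1, 2]]
Verify stationarity: grad f(x*) = H x* + g = (0, 0).
Eigenvalues of H: -2.2361, 2.2361.
Eigenvalues have mixed signs, so H is indefinite -> x* is a saddle point.

saddle


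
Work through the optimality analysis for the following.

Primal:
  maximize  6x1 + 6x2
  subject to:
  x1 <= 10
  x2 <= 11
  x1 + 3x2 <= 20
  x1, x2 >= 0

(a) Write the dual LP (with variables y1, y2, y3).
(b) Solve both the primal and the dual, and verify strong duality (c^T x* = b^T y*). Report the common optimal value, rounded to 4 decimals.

The standard primal-dual pair for 'max c^T x s.t. A x <= b, x >= 0' is:
  Dual:  min b^T y  s.t.  A^T y >= c,  y >= 0.

So the dual LP is:
  minimize  10y1 + 11y2 + 20y3
  subject to:
    y1 + y3 >= 6
    y2 + 3y3 >= 6
    y1, y2, y3 >= 0

Solving the primal: x* = (10, 3.3333).
  primal value c^T x* = 80.
Solving the dual: y* = (4, 0, 2).
  dual value b^T y* = 80.
Strong duality: c^T x* = b^T y*. Confirmed.

80


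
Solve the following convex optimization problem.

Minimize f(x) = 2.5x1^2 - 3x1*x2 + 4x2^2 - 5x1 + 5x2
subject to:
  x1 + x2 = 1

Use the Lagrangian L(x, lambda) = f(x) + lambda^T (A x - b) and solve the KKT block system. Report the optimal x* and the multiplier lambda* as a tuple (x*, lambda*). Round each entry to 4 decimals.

Form the Lagrangian:
  L(x, lambda) = (1/2) x^T Q x + c^T x + lambda^T (A x - b)
Stationarity (grad_x L = 0): Q x + c + A^T lambda = 0.
Primal feasibility: A x = b.

This gives the KKT block system:
  [ Q   A^T ] [ x     ]   [-c ]
  [ A    0  ] [ lambda ] = [ b ]

Solving the linear system:
  x*      = (1.1053, -0.1053)
  lambda* = (-0.8421)
  f(x*)   = -2.6053

x* = (1.1053, -0.1053), lambda* = (-0.8421)


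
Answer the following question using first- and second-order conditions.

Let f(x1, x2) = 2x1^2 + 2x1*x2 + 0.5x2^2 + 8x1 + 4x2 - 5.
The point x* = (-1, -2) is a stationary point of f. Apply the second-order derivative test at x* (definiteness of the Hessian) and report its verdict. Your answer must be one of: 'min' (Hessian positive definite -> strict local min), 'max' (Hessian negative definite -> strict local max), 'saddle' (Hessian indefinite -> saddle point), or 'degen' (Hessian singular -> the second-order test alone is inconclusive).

Compute the Hessian H = grad^2 f:
  H = [[4, 2], [2, 1]]
Verify stationarity: grad f(x*) = H x* + g = (0, 0).
Eigenvalues of H: 0, 5.
H has a zero eigenvalue (singular; positive semidefinite but not definite), so H is neither positive definite, negative definite, nor indefinite. The second-order test alone is inconclusive -> degen.
(Indeed, f is constant along the null direction of H through x*, so x* is not a strict local extremum.)

degen


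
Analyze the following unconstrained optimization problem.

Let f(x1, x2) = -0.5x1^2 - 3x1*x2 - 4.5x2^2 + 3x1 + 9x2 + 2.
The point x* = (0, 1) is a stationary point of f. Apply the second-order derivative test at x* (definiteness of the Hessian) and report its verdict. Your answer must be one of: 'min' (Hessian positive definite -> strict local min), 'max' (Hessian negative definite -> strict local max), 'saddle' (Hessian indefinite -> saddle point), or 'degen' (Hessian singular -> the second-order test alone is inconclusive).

Compute the Hessian H = grad^2 f:
  H = [[-1, -3], [-3, -9]]
Verify stationarity: grad f(x*) = H x* + g = (0, 0).
Eigenvalues of H: -10, 0.
H has a zero eigenvalue (singular; negative semidefinite but not definite), so H is neither positive definite, negative definite, nor indefinite. The second-order test alone is inconclusive -> degen.
(Indeed, f is constant along the null direction of H through x*, so x* is not a strict local extremum.)

degen


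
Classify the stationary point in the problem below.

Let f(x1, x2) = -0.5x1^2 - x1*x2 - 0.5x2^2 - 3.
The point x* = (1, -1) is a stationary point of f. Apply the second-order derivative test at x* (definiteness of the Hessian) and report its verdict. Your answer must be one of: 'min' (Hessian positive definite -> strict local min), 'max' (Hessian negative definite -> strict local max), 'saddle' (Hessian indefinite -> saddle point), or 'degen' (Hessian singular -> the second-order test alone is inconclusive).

Compute the Hessian H = grad^2 f:
  H = [[-1, -1], [-1, -1]]
Verify stationarity: grad f(x*) = H x* + g = (0, 0).
Eigenvalues of H: -2, 0.
H has a zero eigenvalue (singular; negative semidefinite but not definite), so H is neither positive definite, negative definite, nor indefinite. The second-order test alone is inconclusive -> degen.
(Indeed, f is constant along the null direction of H through x*, so x* is not a strict local extremum.)

degen


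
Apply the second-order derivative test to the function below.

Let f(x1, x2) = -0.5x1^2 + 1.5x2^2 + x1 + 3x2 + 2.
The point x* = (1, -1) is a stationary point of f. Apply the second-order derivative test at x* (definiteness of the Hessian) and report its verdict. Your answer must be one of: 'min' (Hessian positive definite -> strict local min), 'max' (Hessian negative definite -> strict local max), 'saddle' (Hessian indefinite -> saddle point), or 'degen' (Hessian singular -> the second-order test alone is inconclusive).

Compute the Hessian H = grad^2 f:
  H = [[-1, 0], [0, 3]]
Verify stationarity: grad f(x*) = H x* + g = (0, 0).
Eigenvalues of H: -1, 3.
Eigenvalues have mixed signs, so H is indefinite -> x* is a saddle point.

saddle


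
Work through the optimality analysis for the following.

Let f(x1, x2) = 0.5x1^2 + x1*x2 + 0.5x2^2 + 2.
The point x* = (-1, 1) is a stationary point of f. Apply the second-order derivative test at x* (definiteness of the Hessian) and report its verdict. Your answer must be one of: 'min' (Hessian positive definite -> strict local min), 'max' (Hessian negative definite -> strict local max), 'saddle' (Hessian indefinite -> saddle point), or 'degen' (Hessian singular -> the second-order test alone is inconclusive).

Compute the Hessian H = grad^2 f:
  H = [[1, 1], [1, 1]]
Verify stationarity: grad f(x*) = H x* + g = (0, 0).
Eigenvalues of H: 0, 2.
H has a zero eigenvalue (singular; positive semidefinite but not definite), so H is neither positive definite, negative definite, nor indefinite. The second-order test alone is inconclusive -> degen.
(Indeed, f is constant along the null direction of H through x*, so x* is not a strict local extremum.)

degen


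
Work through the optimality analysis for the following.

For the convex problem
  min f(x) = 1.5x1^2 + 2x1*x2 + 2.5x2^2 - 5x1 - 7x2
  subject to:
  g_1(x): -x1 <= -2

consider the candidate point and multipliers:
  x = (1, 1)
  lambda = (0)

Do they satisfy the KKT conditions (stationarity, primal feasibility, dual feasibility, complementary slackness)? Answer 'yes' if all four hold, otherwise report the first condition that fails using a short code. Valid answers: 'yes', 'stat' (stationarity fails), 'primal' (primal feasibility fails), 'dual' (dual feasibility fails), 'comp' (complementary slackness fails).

Gradient of f: grad f(x) = Q x + c = (0, 0)
Constraint values g_i(x) = a_i^T x - b_i:
  g_1((1, 1)) = 1
Stationarity residual: grad f(x) + sum_i lambda_i a_i = (0, 0)
  -> stationarity OK
Primal feasibility (all g_i <= 0): FAILS
Dual feasibility (all lambda_i >= 0): OK
Complementary slackness (lambda_i * g_i(x) = 0 for all i): OK

Verdict: the first failing condition is primal_feasibility -> primal.

primal


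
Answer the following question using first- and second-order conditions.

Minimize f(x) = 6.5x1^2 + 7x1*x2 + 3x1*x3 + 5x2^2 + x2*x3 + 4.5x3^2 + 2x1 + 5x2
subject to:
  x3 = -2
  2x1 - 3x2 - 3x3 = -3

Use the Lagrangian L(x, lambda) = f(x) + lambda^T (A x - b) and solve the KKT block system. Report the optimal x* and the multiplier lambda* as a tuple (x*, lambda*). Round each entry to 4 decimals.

Form the Lagrangian:
  L(x, lambda) = (1/2) x^T Q x + c^T x + lambda^T (A x - b)
Stationarity (grad_x L = 0): Q x + c + A^T lambda = 0.
Primal feasibility: A x = b.

This gives the KKT block system:
  [ Q   A^T ] [ x     ]   [-c ]
  [ A    0  ] [ lambda ] = [ b ]

Solving the linear system:
  x*      = (-1.4564, 2.029, -2)
  lambda* = (33.4357, 4.3651)
  f(x*)   = 43.5996

x* = (-1.4564, 2.029, -2), lambda* = (33.4357, 4.3651)


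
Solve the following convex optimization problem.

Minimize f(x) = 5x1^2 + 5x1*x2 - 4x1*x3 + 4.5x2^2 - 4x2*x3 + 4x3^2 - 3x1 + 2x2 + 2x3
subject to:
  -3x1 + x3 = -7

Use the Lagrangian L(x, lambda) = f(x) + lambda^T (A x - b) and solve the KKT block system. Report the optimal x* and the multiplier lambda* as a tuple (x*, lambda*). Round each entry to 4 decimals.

Form the Lagrangian:
  L(x, lambda) = (1/2) x^T Q x + c^T x + lambda^T (A x - b)
Stationarity (grad_x L = 0): Q x + c + A^T lambda = 0.
Primal feasibility: A x = b.

This gives the KKT block system:
  [ Q   A^T ] [ x     ]   [-c ]
  [ A    0  ] [ lambda ] = [ b ]

Solving the linear system:
  x*      = (2.1628, -1.6512, -0.5116)
  lambda* = (4.1395)
  f(x*)   = 9.0814

x* = (2.1628, -1.6512, -0.5116), lambda* = (4.1395)


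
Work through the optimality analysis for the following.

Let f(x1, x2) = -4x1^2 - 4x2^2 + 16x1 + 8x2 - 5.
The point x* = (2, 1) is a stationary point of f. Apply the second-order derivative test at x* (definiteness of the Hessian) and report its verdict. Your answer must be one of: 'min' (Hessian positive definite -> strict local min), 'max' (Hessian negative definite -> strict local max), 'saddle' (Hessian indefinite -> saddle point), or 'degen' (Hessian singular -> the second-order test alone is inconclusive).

Compute the Hessian H = grad^2 f:
  H = [[-8, 0], [0, -8]]
Verify stationarity: grad f(x*) = H x* + g = (0, 0).
Eigenvalues of H: -8, -8.
Both eigenvalues < 0, so H is negative definite -> x* is a strict local max.

max


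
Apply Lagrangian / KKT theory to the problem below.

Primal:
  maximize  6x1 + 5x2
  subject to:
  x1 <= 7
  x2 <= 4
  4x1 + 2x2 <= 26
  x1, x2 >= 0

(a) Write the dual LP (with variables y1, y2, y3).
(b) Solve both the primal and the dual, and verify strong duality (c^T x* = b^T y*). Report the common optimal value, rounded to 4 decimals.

The standard primal-dual pair for 'max c^T x s.t. A x <= b, x >= 0' is:
  Dual:  min b^T y  s.t.  A^T y >= c,  y >= 0.

So the dual LP is:
  minimize  7y1 + 4y2 + 26y3
  subject to:
    y1 + 4y3 >= 6
    y2 + 2y3 >= 5
    y1, y2, y3 >= 0

Solving the primal: x* = (4.5, 4).
  primal value c^T x* = 47.
Solving the dual: y* = (0, 2, 1.5).
  dual value b^T y* = 47.
Strong duality: c^T x* = b^T y*. Confirmed.

47


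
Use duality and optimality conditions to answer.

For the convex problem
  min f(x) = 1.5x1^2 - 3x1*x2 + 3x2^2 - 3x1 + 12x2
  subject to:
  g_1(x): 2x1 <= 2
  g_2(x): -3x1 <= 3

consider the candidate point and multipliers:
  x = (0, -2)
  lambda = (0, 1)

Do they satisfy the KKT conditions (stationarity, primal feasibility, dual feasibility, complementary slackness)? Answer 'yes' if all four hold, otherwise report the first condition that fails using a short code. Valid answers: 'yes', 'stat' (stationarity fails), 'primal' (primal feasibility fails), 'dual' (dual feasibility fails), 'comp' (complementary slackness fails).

Gradient of f: grad f(x) = Q x + c = (3, 0)
Constraint values g_i(x) = a_i^T x - b_i:
  g_1((0, -2)) = -2
  g_2((0, -2)) = -3
Stationarity residual: grad f(x) + sum_i lambda_i a_i = (0, 0)
  -> stationarity OK
Primal feasibility (all g_i <= 0): OK
Dual feasibility (all lambda_i >= 0): OK
Complementary slackness (lambda_i * g_i(x) = 0 for all i): FAILS

Verdict: the first failing condition is complementary_slackness -> comp.

comp


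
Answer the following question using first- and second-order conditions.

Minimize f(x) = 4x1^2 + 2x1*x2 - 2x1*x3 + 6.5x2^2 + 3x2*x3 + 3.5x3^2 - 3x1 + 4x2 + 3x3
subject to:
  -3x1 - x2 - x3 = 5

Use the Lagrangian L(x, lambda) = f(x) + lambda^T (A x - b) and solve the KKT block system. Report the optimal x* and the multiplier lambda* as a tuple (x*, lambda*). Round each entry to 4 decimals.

Form the Lagrangian:
  L(x, lambda) = (1/2) x^T Q x + c^T x + lambda^T (A x - b)
Stationarity (grad_x L = 0): Q x + c + A^T lambda = 0.
Primal feasibility: A x = b.

This gives the KKT block system:
  [ Q   A^T ] [ x     ]   [-c ]
  [ A    0  ] [ lambda ] = [ b ]

Solving the linear system:
  x*      = (-1.2208, -0.1049, -1.2329)
  lambda* = (-3.5033)
  f(x*)   = 8.5304

x* = (-1.2208, -0.1049, -1.2329), lambda* = (-3.5033)


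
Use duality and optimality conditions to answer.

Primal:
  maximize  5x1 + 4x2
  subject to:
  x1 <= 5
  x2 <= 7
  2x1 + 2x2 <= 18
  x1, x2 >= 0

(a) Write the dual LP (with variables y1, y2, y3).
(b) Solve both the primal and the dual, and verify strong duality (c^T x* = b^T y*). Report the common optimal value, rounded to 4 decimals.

The standard primal-dual pair for 'max c^T x s.t. A x <= b, x >= 0' is:
  Dual:  min b^T y  s.t.  A^T y >= c,  y >= 0.

So the dual LP is:
  minimize  5y1 + 7y2 + 18y3
  subject to:
    y1 + 2y3 >= 5
    y2 + 2y3 >= 4
    y1, y2, y3 >= 0

Solving the primal: x* = (5, 4).
  primal value c^T x* = 41.
Solving the dual: y* = (1, 0, 2).
  dual value b^T y* = 41.
Strong duality: c^T x* = b^T y*. Confirmed.

41


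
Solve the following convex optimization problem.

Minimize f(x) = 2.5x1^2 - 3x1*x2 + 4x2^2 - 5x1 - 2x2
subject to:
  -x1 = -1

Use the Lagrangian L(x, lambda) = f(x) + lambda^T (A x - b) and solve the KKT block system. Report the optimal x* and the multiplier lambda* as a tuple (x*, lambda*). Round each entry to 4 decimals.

Form the Lagrangian:
  L(x, lambda) = (1/2) x^T Q x + c^T x + lambda^T (A x - b)
Stationarity (grad_x L = 0): Q x + c + A^T lambda = 0.
Primal feasibility: A x = b.

This gives the KKT block system:
  [ Q   A^T ] [ x     ]   [-c ]
  [ A    0  ] [ lambda ] = [ b ]

Solving the linear system:
  x*      = (1, 0.625)
  lambda* = (-1.875)
  f(x*)   = -4.0625

x* = (1, 0.625), lambda* = (-1.875)


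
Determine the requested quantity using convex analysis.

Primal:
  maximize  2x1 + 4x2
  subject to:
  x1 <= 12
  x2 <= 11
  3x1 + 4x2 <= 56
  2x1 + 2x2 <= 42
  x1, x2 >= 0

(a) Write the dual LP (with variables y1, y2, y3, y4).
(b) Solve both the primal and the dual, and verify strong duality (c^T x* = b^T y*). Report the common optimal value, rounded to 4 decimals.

The standard primal-dual pair for 'max c^T x s.t. A x <= b, x >= 0' is:
  Dual:  min b^T y  s.t.  A^T y >= c,  y >= 0.

So the dual LP is:
  minimize  12y1 + 11y2 + 56y3 + 42y4
  subject to:
    y1 + 3y3 + 2y4 >= 2
    y2 + 4y3 + 2y4 >= 4
    y1, y2, y3, y4 >= 0

Solving the primal: x* = (4, 11).
  primal value c^T x* = 52.
Solving the dual: y* = (0, 1.3333, 0.6667, 0).
  dual value b^T y* = 52.
Strong duality: c^T x* = b^T y*. Confirmed.

52


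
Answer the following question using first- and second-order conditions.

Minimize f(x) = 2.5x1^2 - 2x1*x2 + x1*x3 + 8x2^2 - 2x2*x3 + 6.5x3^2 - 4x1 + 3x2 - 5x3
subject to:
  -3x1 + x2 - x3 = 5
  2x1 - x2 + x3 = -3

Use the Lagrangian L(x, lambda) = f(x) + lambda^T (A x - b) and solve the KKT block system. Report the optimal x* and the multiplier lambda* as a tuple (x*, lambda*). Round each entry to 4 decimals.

Form the Lagrangian:
  L(x, lambda) = (1/2) x^T Q x + c^T x + lambda^T (A x - b)
Stationarity (grad_x L = 0): Q x + c + A^T lambda = 0.
Primal feasibility: A x = b.

This gives the KKT block system:
  [ Q   A^T ] [ x     ]   [-c ]
  [ A    0  ] [ lambda ] = [ b ]

Solving the linear system:
  x*      = (-2, -0.44, 0.56)
  lambda* = (-14.88, -16.04)
  f(x*)   = 15.08

x* = (-2, -0.44, 0.56), lambda* = (-14.88, -16.04)


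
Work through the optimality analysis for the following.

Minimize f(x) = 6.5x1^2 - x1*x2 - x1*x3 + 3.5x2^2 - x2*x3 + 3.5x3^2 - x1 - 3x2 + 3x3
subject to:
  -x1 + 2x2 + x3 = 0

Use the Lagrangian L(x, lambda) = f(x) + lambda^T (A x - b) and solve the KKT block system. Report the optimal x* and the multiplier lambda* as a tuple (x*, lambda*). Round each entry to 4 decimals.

Form the Lagrangian:
  L(x, lambda) = (1/2) x^T Q x + c^T x + lambda^T (A x - b)
Stationarity (grad_x L = 0): Q x + c + A^T lambda = 0.
Primal feasibility: A x = b.

This gives the KKT block system:
  [ Q   A^T ] [ x     ]   [-c ]
  [ A    0  ] [ lambda ] = [ b ]

Solving the linear system:
  x*      = (0.0949, 0.2648, -0.4348)
  lambda* = (0.4032)
  f(x*)   = -1.0968

x* = (0.0949, 0.2648, -0.4348), lambda* = (0.4032)


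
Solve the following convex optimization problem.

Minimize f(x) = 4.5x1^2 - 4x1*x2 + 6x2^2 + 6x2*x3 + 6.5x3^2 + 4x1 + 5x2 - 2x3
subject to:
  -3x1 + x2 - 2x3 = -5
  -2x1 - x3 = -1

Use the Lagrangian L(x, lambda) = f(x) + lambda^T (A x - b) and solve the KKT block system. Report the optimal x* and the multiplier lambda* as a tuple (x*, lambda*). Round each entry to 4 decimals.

Form the Lagrangian:
  L(x, lambda) = (1/2) x^T Q x + c^T x + lambda^T (A x - b)
Stationarity (grad_x L = 0): Q x + c + A^T lambda = 0.
Primal feasibility: A x = b.

This gives the KKT block system:
  [ Q   A^T ] [ x     ]   [-c ]
  [ A    0  ] [ lambda ] = [ b ]

Solving the linear system:
  x*      = (-0.5238, -2.4762, 2.0476)
  lambda* = (10.3333, -10.9048)
  f(x*)   = 11.0952

x* = (-0.5238, -2.4762, 2.0476), lambda* = (10.3333, -10.9048)


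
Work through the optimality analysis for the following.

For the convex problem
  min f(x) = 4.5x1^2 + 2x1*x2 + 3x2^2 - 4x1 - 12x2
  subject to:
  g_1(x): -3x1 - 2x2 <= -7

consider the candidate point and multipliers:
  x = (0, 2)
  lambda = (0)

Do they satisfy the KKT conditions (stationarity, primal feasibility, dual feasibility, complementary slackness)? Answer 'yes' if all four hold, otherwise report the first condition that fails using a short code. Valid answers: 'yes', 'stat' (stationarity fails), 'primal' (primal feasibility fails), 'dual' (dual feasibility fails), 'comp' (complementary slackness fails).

Gradient of f: grad f(x) = Q x + c = (0, 0)
Constraint values g_i(x) = a_i^T x - b_i:
  g_1((0, 2)) = 3
Stationarity residual: grad f(x) + sum_i lambda_i a_i = (0, 0)
  -> stationarity OK
Primal feasibility (all g_i <= 0): FAILS
Dual feasibility (all lambda_i >= 0): OK
Complementary slackness (lambda_i * g_i(x) = 0 for all i): OK

Verdict: the first failing condition is primal_feasibility -> primal.

primal


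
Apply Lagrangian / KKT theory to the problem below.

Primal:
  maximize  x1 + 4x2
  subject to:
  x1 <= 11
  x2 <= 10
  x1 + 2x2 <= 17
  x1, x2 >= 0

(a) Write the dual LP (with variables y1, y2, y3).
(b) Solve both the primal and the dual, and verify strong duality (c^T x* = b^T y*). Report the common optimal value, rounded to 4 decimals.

The standard primal-dual pair for 'max c^T x s.t. A x <= b, x >= 0' is:
  Dual:  min b^T y  s.t.  A^T y >= c,  y >= 0.

So the dual LP is:
  minimize  11y1 + 10y2 + 17y3
  subject to:
    y1 + y3 >= 1
    y2 + 2y3 >= 4
    y1, y2, y3 >= 0

Solving the primal: x* = (0, 8.5).
  primal value c^T x* = 34.
Solving the dual: y* = (0, 0, 2).
  dual value b^T y* = 34.
Strong duality: c^T x* = b^T y*. Confirmed.

34


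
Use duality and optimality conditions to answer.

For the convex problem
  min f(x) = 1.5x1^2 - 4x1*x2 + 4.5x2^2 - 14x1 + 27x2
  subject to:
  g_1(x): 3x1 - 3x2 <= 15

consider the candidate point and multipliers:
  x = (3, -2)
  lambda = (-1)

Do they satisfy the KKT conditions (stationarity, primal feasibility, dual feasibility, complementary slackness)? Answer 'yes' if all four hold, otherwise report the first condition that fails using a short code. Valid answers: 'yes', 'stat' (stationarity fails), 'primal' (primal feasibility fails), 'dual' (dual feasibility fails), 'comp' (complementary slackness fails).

Gradient of f: grad f(x) = Q x + c = (3, -3)
Constraint values g_i(x) = a_i^T x - b_i:
  g_1((3, -2)) = 0
Stationarity residual: grad f(x) + sum_i lambda_i a_i = (0, 0)
  -> stationarity OK
Primal feasibility (all g_i <= 0): OK
Dual feasibility (all lambda_i >= 0): FAILS
Complementary slackness (lambda_i * g_i(x) = 0 for all i): OK

Verdict: the first failing condition is dual_feasibility -> dual.

dual
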